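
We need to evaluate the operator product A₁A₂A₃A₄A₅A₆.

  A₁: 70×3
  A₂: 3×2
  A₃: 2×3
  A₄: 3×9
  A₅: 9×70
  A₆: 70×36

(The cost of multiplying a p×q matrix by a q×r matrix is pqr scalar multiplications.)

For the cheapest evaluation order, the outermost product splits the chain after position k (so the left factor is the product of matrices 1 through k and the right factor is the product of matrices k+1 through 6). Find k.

Adjacent pairs: A₁A₂ = 70·3·2 = 420; A₂A₃ = 3·2·3 = 18; A₃A₄ = 2·3·9 = 54; A₄A₅ = 3·9·70 = 1890; A₅A₆ = 9·70·36 = 22680.
Length 3: A₁..A₃: k=1: 0+18+70·3·3=648; k=2: 420+0+70·2·3=840 → min 648 | A₂..A₄: k=2: 0+54+3·2·9=108; k=3: 18+0+3·3·9=99 → min 99 | A₃..A₅: k=3: 0+1890+2·3·70=2310; k=4: 54+0+2·9·70=1314 → min 1314 | A₄..A₆: k=4: 0+22680+3·9·36=23652; k=5: 1890+0+3·70·36=9450 → min 9450.
Length 4: A₁..A₄: k=1: 0+99+70·3·9=1989; k=2: 420+54+70·2·9=1734; k=3: 648+0+70·3·9=2538 → min 1734 | A₂..A₅: k=2: 0+1314+3·2·70=1734; k=3: 18+1890+3·3·70=2538; k=4: 99+0+3·9·70=1989 → min 1734 | A₃..A₆: k=3: 0+9450+2·3·36=9666; k=4: 54+22680+2·9·36=23382; k=5: 1314+0+2·70·36=6354 → min 6354.
Length 5: A₁..A₅: k=1: 0+1734+70·3·70=16434; k=2: 420+1314+70·2·70=11534; k=3: 648+1890+70·3·70=17238; k=4: 1734+0+70·9·70=45834 → min 11534 | A₂..A₆: k=2: 0+6354+3·2·36=6570; k=3: 18+9450+3·3·36=9792; k=4: 99+22680+3·9·36=23751; k=5: 1734+0+3·70·36=9294 → min 6570.
Top-level splits: k=1: (A₁..A₁)·(A₂..A₆) → 0+6570+70·3·36 = 14130; k=2: (A₁..A₂)·(A₃..A₆) → 420+6354+70·2·36 = 11814; k=3: (A₁..A₃)·(A₄..A₆) → 648+9450+70·3·36 = 17658; k=4: (A₁..A₄)·(A₅..A₆) → 1734+22680+70·9·36 = 47094; k=5: (A₁..A₅)·(A₆..A₆) → 11534+0+70·70·36 = 187934.
Best split is after A₂, i.e. k = 2.

2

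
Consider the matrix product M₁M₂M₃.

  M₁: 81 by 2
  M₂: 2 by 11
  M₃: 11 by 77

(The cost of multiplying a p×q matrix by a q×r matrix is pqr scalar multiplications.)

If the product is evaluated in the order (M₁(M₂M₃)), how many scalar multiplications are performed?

(M₂M₃): 2×11 by 11×77 → 2×77, cost 2·11·77 = 1694
(M₁(M₂M₃)): 81×2 by 2×77 → 81×77, cost 81·2·77 = 12474; cumulative 14168
Total: 14168 scalar multiplications.

14168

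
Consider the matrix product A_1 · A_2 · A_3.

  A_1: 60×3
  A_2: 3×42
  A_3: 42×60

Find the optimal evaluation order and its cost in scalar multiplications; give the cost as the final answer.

(A_1 · (A_2 · A_3)): cost 18360.
((A_1 · A_2) · A_3): cost 158760.
Optimal: (A_1 · (A_2 · A_3)) with cost 18360.

18360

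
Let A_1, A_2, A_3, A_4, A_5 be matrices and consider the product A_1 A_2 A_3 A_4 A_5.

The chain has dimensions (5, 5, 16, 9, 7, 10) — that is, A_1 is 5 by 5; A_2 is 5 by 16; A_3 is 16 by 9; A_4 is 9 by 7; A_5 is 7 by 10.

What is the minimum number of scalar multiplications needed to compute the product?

Adjacent pairs: A_1A_2 = 5·5·16 = 400; A_2A_3 = 5·16·9 = 720; A_3A_4 = 16·9·7 = 1008; A_4A_5 = 9·7·10 = 630.
Length 3: A_1..A_3: k=1: 0+720+5·5·9=945; k=2: 400+0+5·16·9=1120 → min 945 | A_2..A_4: k=2: 0+1008+5·16·7=1568; k=3: 720+0+5·9·7=1035 → min 1035 | A_3..A_5: k=3: 0+630+16·9·10=2070; k=4: 1008+0+16·7·10=2128 → min 2070.
Length 4: A_1..A_4: k=1: 0+1035+5·5·7=1210; k=2: 400+1008+5·16·7=1968; k=3: 945+0+5·9·7=1260 → min 1210 | A_2..A_5: k=2: 0+2070+5·16·10=2870; k=3: 720+630+5·9·10=1800; k=4: 1035+0+5·7·10=1385 → min 1385.
Length 5: A_1..A_5: k=1: 0+1385+5·5·10=1635; k=2: 400+2070+5·16·10=3270; k=3: 945+630+5·9·10=2025; k=4: 1210+0+5·7·10=1560 → min 1560.
Optimal order: ((A_1 ((A_2 A_3) A_4)) A_5) with cost 1560.

1560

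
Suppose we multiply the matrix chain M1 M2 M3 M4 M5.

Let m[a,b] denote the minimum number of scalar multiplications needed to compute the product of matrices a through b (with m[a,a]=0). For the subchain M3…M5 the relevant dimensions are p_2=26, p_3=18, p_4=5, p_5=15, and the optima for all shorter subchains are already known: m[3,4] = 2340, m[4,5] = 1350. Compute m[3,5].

m[3,5] = min over k∈[3,4] of m[3,k]+m[k+1,5]+p_{2}·p_k·p_{5}.
k=3: 0 + 1350 + 26·18·15 = 8370; k=4: 2340 + 0 + 26·5·15 = 4290.
Minimum: 4290 at k=4.

4290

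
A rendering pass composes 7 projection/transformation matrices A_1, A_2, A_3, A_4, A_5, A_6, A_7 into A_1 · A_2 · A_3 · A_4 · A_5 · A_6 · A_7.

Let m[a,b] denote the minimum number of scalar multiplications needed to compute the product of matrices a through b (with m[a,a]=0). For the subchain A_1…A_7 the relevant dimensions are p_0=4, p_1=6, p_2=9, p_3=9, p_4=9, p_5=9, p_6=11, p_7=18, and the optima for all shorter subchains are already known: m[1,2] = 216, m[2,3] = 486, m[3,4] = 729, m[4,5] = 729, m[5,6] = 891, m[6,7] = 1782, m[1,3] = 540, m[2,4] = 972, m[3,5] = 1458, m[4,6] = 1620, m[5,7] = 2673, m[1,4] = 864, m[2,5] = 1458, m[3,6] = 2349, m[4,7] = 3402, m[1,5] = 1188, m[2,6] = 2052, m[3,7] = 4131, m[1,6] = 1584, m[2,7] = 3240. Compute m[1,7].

2376

m[1,7] = min over k∈[1,6] of m[1,k]+m[k+1,7]+p_{0}·p_k·p_{7}.
k=1: 0 + 3240 + 4·6·18 = 3672; k=2: 216 + 4131 + 4·9·18 = 4995; k=3: 540 + 3402 + 4·9·18 = 4590; k=4: 864 + 2673 + 4·9·18 = 4185; k=5: 1188 + 1782 + 4·9·18 = 3618; k=6: 1584 + 0 + 4·11·18 = 2376.
Minimum: 2376 at k=6.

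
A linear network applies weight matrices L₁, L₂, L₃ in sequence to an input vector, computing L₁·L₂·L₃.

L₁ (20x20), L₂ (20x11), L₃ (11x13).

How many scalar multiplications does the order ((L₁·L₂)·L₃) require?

(L₁·L₂): 20×20 by 20×11 → 20×11, cost 20·20·11 = 4400
((L₁·L₂)·L₃): 20×11 by 11×13 → 20×13, cost 20·11·13 = 2860; cumulative 7260
Total: 7260 scalar multiplications.

7260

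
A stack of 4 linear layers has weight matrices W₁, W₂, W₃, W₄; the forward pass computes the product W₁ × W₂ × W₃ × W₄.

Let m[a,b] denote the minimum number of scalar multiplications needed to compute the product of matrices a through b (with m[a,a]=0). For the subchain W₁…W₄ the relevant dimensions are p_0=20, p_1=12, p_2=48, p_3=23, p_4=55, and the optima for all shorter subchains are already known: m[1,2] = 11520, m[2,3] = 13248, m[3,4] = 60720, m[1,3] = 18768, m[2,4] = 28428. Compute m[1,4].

m[1,4] = min over k∈[1,3] of m[1,k]+m[k+1,4]+p_{0}·p_k·p_{4}.
k=1: 0 + 28428 + 20·12·55 = 41628; k=2: 11520 + 60720 + 20·48·55 = 125040; k=3: 18768 + 0 + 20·23·55 = 44068.
Minimum: 41628 at k=1.

41628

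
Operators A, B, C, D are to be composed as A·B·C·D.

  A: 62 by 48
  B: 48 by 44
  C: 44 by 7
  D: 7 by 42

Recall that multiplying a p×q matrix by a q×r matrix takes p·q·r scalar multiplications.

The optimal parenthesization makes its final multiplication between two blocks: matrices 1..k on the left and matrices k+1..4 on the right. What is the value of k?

Adjacent pairs: AB = 62·48·44 = 130944; BC = 48·44·7 = 14784; CD = 44·7·42 = 12936.
Length 3: A..C: k=1: 0+14784+62·48·7=35616; k=2: 130944+0+62·44·7=150040 → min 35616 | B..D: k=2: 0+12936+48·44·42=101640; k=3: 14784+0+48·7·42=28896 → min 28896.
Top-level splits: k=1: (A..A)·(B..D) → 0+28896+62·48·42 = 153888; k=2: (A..B)·(C..D) → 130944+12936+62·44·42 = 258456; k=3: (A..C)·(D..D) → 35616+0+62·7·42 = 53844.
Best split is after C, i.e. k = 3.

3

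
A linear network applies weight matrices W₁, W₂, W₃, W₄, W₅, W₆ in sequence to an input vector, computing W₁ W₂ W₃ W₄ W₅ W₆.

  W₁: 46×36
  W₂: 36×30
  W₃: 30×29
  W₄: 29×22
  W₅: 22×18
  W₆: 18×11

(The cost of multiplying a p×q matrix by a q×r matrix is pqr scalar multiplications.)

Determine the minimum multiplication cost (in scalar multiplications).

51040

Adjacent pairs: W₁W₂ = 46·36·30 = 49680; W₂W₃ = 36·30·29 = 31320; W₃W₄ = 30·29·22 = 19140; W₄W₅ = 29·22·18 = 11484; W₅W₆ = 22·18·11 = 4356.
Length 3: W₁..W₃: k=1: 0+31320+46·36·29=79344; k=2: 49680+0+46·30·29=89700 → min 79344 | W₂..W₄: k=2: 0+19140+36·30·22=42900; k=3: 31320+0+36·29·22=54288 → min 42900 | W₃..W₅: k=3: 0+11484+30·29·18=27144; k=4: 19140+0+30·22·18=31020 → min 27144 | W₄..W₆: k=4: 0+4356+29·22·11=11374; k=5: 11484+0+29·18·11=17226 → min 11374.
Length 4: W₁..W₄: k=1: 0+42900+46·36·22=79332; k=2: 49680+19140+46·30·22=99180; k=3: 79344+0+46·29·22=108692 → min 79332 | W₂..W₅: k=2: 0+27144+36·30·18=46584; k=3: 31320+11484+36·29·18=61596; k=4: 42900+0+36·22·18=57156 → min 46584 | W₃..W₆: k=3: 0+11374+30·29·11=20944; k=4: 19140+4356+30·22·11=30756; k=5: 27144+0+30·18·11=33084 → min 20944.
Length 5: W₁..W₅: k=1: 0+46584+46·36·18=76392; k=2: 49680+27144+46·30·18=101664; k=3: 79344+11484+46·29·18=114840; k=4: 79332+0+46·22·18=97548 → min 76392 | W₂..W₆: k=2: 0+20944+36·30·11=32824; k=3: 31320+11374+36·29·11=54178; k=4: 42900+4356+36·22·11=55968; k=5: 46584+0+36·18·11=53712 → min 32824.
Length 6: W₁..W₆: k=1: 0+32824+46·36·11=51040; k=2: 49680+20944+46·30·11=85804; k=3: 79344+11374+46·29·11=105392; k=4: 79332+4356+46·22·11=94820; k=5: 76392+0+46·18·11=85500 → min 51040.
Optimal order: (W₁ (W₂ (W₃ (W₄ (W₅ W₆))))) with cost 51040.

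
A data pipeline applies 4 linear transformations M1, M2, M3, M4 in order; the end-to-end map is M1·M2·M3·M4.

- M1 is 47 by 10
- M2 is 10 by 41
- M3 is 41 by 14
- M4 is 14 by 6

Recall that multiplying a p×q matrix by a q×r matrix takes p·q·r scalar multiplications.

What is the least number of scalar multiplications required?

Adjacent pairs: M1M2 = 47·10·41 = 19270; M2M3 = 10·41·14 = 5740; M3M4 = 41·14·6 = 3444.
Length 3: M1..M3: k=1: 0+5740+47·10·14=12320; k=2: 19270+0+47·41·14=46248 → min 12320 | M2..M4: k=2: 0+3444+10·41·6=5904; k=3: 5740+0+10·14·6=6580 → min 5904.
Length 4: M1..M4: k=1: 0+5904+47·10·6=8724; k=2: 19270+3444+47·41·6=34276; k=3: 12320+0+47·14·6=16268 → min 8724.
Optimal order: (M1·(M2·(M3·M4))) with cost 8724.

8724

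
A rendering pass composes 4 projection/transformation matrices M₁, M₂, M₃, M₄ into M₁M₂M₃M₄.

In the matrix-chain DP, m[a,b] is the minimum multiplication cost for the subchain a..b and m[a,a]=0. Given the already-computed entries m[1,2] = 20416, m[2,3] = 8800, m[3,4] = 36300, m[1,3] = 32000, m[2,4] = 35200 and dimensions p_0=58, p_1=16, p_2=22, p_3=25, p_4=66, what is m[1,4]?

96448

m[1,4] = min over k∈[1,3] of m[1,k]+m[k+1,4]+p_{0}·p_k·p_{4}.
k=1: 0 + 35200 + 58·16·66 = 96448; k=2: 20416 + 36300 + 58·22·66 = 140932; k=3: 32000 + 0 + 58·25·66 = 127700.
Minimum: 96448 at k=1.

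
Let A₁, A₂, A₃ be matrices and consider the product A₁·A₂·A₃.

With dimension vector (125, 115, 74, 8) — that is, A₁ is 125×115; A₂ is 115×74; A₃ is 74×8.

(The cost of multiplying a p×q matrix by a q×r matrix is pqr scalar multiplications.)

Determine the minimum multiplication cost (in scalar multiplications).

183080

Order (A₁·(A₂·A₃)): (A₂·A₃): 115×74 by 74×8 → 115×8, cost 115·74·8 = 68080; (A₁·(A₂·A₃)): 125×115 by 115×8 → 125×8, cost 125·115·8 = 115000; cumulative 183080. Total 183080.
Order ((A₁·A₂)·A₃): (A₁·A₂): 125×115 by 115×74 → 125×74, cost 125·115·74 = 1063750; ((A₁·A₂)·A₃): 125×74 by 74×8 → 125×8, cost 125·74·8 = 74000; cumulative 1137750. Total 1137750.
Minimum: 183080.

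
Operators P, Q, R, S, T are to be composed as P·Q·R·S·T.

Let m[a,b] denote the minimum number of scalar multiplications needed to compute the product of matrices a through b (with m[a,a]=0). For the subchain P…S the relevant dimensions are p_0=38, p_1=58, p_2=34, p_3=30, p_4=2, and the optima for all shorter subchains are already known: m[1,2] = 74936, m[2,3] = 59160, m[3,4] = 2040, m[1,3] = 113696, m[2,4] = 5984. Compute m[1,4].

m[1,4] = min over k∈[1,3] of m[1,k]+m[k+1,4]+p_{0}·p_k·p_{4}.
k=1: 0 + 5984 + 38·58·2 = 10392; k=2: 74936 + 2040 + 38·34·2 = 79560; k=3: 113696 + 0 + 38·30·2 = 115976.
Minimum: 10392 at k=1.

10392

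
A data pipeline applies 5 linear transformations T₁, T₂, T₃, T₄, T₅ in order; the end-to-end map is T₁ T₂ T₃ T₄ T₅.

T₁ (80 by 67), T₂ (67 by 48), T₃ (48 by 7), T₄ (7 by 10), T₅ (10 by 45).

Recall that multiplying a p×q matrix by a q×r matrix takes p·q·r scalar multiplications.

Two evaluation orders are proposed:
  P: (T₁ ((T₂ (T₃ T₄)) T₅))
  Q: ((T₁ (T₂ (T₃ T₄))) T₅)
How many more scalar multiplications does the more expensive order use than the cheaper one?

181750

Order P = (T₁ ((T₂ (T₃ T₄)) T₅)): (T₃ T₄): 48×7 by 7×10 → 48×10, cost 48·7·10 = 3360; (T₂ (T₃ T₄)): 67×48 by 48×10 → 67×10, cost 67·48·10 = 32160; cumulative 35520; ((T₂ (T₃ T₄)) T₅): 67×10 by 10×45 → 67×45, cost 67·10·45 = 30150; cumulative 65670; (T₁ ((T₂ (T₃ T₄)) T₅)): 80×67 by 67×45 → 80×45, cost 80·67·45 = 241200; cumulative 306870. Total 306870.
Order Q = ((T₁ (T₂ (T₃ T₄))) T₅): (T₃ T₄): 48×7 by 7×10 → 48×10, cost 48·7·10 = 3360; (T₂ (T₃ T₄)): 67×48 by 48×10 → 67×10, cost 67·48·10 = 32160; cumulative 35520; (T₁ (T₂ (T₃ T₄))): 80×67 by 67×10 → 80×10, cost 80·67·10 = 53600; cumulative 89120; ((T₁ (T₂ (T₃ T₄))) T₅): 80×10 by 10×45 → 80×45, cost 80·10·45 = 36000; cumulative 125120. Total 125120.
Difference: |306870 − 125120| = 181750.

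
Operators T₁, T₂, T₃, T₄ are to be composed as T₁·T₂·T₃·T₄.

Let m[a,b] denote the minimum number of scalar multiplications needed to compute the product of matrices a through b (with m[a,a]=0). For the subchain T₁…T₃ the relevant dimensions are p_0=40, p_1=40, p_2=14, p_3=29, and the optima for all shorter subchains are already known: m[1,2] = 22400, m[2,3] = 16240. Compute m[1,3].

38640

m[1,3] = min over k∈[1,2] of m[1,k]+m[k+1,3]+p_{0}·p_k·p_{3}.
k=1: 0 + 16240 + 40·40·29 = 62640; k=2: 22400 + 0 + 40·14·29 = 38640.
Minimum: 38640 at k=2.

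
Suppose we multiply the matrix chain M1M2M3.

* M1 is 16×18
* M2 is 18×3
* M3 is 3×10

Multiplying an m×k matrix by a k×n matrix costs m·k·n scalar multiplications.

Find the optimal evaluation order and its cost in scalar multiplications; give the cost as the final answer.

1344

(M1(M2M3)): cost 3420.
((M1M2)M3): cost 1344.
Optimal: ((M1M2)M3) with cost 1344.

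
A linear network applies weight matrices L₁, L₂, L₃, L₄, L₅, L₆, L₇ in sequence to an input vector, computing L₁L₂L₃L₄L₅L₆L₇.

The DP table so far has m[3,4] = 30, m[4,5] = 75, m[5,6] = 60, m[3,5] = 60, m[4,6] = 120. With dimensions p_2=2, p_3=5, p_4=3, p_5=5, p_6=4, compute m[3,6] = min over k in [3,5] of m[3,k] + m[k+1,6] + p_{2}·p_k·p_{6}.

m[3,6] = min over k∈[3,5] of m[3,k]+m[k+1,6]+p_{2}·p_k·p_{6}.
k=3: 0 + 120 + 2·5·4 = 160; k=4: 30 + 60 + 2·3·4 = 114; k=5: 60 + 0 + 2·5·4 = 100.
Minimum: 100 at k=5.

100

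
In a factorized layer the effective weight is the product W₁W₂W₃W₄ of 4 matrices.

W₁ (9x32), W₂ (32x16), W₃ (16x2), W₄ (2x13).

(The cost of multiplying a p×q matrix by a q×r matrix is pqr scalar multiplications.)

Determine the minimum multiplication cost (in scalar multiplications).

1834

Adjacent pairs: W₁W₂ = 9·32·16 = 4608; W₂W₃ = 32·16·2 = 1024; W₃W₄ = 16·2·13 = 416.
Length 3: W₁..W₃: k=1: 0+1024+9·32·2=1600; k=2: 4608+0+9·16·2=4896 → min 1600 | W₂..W₄: k=2: 0+416+32·16·13=7072; k=3: 1024+0+32·2·13=1856 → min 1856.
Length 4: W₁..W₄: k=1: 0+1856+9·32·13=5600; k=2: 4608+416+9·16·13=6896; k=3: 1600+0+9·2·13=1834 → min 1834.
Optimal order: ((W₁(W₂W₃))W₄) with cost 1834.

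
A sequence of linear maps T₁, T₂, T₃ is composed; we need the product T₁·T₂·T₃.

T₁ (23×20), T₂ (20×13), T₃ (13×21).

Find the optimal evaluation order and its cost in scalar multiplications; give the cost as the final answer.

12259

(T₁·(T₂·T₃)): cost 15120.
((T₁·T₂)·T₃): cost 12259.
Optimal: ((T₁·T₂)·T₃) with cost 12259.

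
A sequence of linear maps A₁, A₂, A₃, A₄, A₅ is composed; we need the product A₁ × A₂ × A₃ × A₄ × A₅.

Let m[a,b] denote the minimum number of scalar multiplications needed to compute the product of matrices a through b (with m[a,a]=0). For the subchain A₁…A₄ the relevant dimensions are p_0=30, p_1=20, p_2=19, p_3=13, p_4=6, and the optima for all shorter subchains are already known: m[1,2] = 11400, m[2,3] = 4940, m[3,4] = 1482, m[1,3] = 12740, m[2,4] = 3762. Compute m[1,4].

7362

m[1,4] = min over k∈[1,3] of m[1,k]+m[k+1,4]+p_{0}·p_k·p_{4}.
k=1: 0 + 3762 + 30·20·6 = 7362; k=2: 11400 + 1482 + 30·19·6 = 16302; k=3: 12740 + 0 + 30·13·6 = 15080.
Minimum: 7362 at k=1.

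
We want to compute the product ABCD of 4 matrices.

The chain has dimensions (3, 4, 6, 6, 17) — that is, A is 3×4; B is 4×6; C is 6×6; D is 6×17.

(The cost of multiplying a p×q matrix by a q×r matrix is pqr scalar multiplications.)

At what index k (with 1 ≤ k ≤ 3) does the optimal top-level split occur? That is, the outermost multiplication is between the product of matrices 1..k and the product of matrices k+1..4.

Adjacent pairs: AB = 3·4·6 = 72; BC = 4·6·6 = 144; CD = 6·6·17 = 612.
Length 3: A..C: k=1: 0+144+3·4·6=216; k=2: 72+0+3·6·6=180 → min 180 | B..D: k=2: 0+612+4·6·17=1020; k=3: 144+0+4·6·17=552 → min 552.
Top-level splits: k=1: (A..A)·(B..D) → 0+552+3·4·17 = 756; k=2: (A..B)·(C..D) → 72+612+3·6·17 = 990; k=3: (A..C)·(D..D) → 180+0+3·6·17 = 486.
Best split is after C, i.e. k = 3.

3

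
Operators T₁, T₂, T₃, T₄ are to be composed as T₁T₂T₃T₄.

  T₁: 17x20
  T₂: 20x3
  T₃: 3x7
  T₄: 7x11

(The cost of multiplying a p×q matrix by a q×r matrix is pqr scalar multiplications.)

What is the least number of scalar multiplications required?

Adjacent pairs: T₁T₂ = 17·20·3 = 1020; T₂T₃ = 20·3·7 = 420; T₃T₄ = 3·7·11 = 231.
Length 3: T₁..T₃: k=1: 0+420+17·20·7=2800; k=2: 1020+0+17·3·7=1377 → min 1377 | T₂..T₄: k=2: 0+231+20·3·11=891; k=3: 420+0+20·7·11=1960 → min 891.
Length 4: T₁..T₄: k=1: 0+891+17·20·11=4631; k=2: 1020+231+17·3·11=1812; k=3: 1377+0+17·7·11=2686 → min 1812.
Optimal order: ((T₁T₂)(T₃T₄)) with cost 1812.

1812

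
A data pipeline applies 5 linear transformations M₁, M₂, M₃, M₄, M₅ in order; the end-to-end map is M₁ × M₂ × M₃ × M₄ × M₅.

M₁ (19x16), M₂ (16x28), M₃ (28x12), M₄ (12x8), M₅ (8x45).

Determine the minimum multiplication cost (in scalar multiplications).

Adjacent pairs: M₁M₂ = 19·16·28 = 8512; M₂M₃ = 16·28·12 = 5376; M₃M₄ = 28·12·8 = 2688; M₄M₅ = 12·8·45 = 4320.
Length 3: M₁..M₃: k=1: 0+5376+19·16·12=9024; k=2: 8512+0+19·28·12=14896 → min 9024 | M₂..M₄: k=2: 0+2688+16·28·8=6272; k=3: 5376+0+16·12·8=6912 → min 6272 | M₃..M₅: k=3: 0+4320+28·12·45=19440; k=4: 2688+0+28·8·45=12768 → min 12768.
Length 4: M₁..M₄: k=1: 0+6272+19·16·8=8704; k=2: 8512+2688+19·28·8=15456; k=3: 9024+0+19·12·8=10848 → min 8704 | M₂..M₅: k=2: 0+12768+16·28·45=32928; k=3: 5376+4320+16·12·45=18336; k=4: 6272+0+16·8·45=12032 → min 12032.
Length 5: M₁..M₅: k=1: 0+12032+19·16·45=25712; k=2: 8512+12768+19·28·45=45220; k=3: 9024+4320+19·12·45=23604; k=4: 8704+0+19·8·45=15544 → min 15544.
Optimal order: ((M₁ × (M₂ × (M₃ × M₄))) × M₅) with cost 15544.

15544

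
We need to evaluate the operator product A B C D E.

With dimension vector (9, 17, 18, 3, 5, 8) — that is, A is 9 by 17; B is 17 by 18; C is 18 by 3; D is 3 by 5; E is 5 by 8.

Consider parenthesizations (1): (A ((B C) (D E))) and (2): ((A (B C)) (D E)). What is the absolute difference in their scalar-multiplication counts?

957

Order (1) = (A ((B C) (D E))): (B C): 17×18 by 18×3 → 17×3, cost 17·18·3 = 918; (D E): 3×5 by 5×8 → 3×8, cost 3·5·8 = 120; ((B C) (D E)): 17×3 by 3×8 → 17×8, cost 17·3·8 = 408; cumulative 1446; (A ((B C) (D E))): 9×17 by 17×8 → 9×8, cost 9·17·8 = 1224; cumulative 2670. Total 2670.
Order (2) = ((A (B C)) (D E)): (B C): 17×18 by 18×3 → 17×3, cost 17·18·3 = 918; (A (B C)): 9×17 by 17×3 → 9×3, cost 9·17·3 = 459; cumulative 1377; (D E): 3×5 by 5×8 → 3×8, cost 3·5·8 = 120; ((A (B C)) (D E)): 9×3 by 3×8 → 9×8, cost 9·3·8 = 216; cumulative 1713. Total 1713.
Difference: |2670 − 1713| = 957.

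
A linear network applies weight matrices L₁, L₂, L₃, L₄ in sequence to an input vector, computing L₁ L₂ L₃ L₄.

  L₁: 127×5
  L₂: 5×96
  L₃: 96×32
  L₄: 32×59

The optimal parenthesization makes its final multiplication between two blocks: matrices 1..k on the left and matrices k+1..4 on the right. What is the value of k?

Adjacent pairs: L₁L₂ = 127·5·96 = 60960; L₂L₃ = 5·96·32 = 15360; L₃L₄ = 96·32·59 = 181248.
Length 3: L₁..L₃: k=1: 0+15360+127·5·32=35680; k=2: 60960+0+127·96·32=451104 → min 35680 | L₂..L₄: k=2: 0+181248+5·96·59=209568; k=3: 15360+0+5·32·59=24800 → min 24800.
Top-level splits: k=1: (L₁..L₁)·(L₂..L₄) → 0+24800+127·5·59 = 62265; k=2: (L₁..L₂)·(L₃..L₄) → 60960+181248+127·96·59 = 961536; k=3: (L₁..L₃)·(L₄..L₄) → 35680+0+127·32·59 = 275456.
Best split is after L₁, i.e. k = 1.

1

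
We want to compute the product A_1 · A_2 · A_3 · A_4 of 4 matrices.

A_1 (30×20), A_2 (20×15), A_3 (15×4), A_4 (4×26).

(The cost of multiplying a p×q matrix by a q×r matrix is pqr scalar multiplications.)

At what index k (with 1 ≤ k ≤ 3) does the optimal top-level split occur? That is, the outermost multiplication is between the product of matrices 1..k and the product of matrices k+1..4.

Adjacent pairs: A_1A_2 = 30·20·15 = 9000; A_2A_3 = 20·15·4 = 1200; A_3A_4 = 15·4·26 = 1560.
Length 3: A_1..A_3: k=1: 0+1200+30·20·4=3600; k=2: 9000+0+30·15·4=10800 → min 3600 | A_2..A_4: k=2: 0+1560+20·15·26=9360; k=3: 1200+0+20·4·26=3280 → min 3280.
Top-level splits: k=1: (A_1..A_1)·(A_2..A_4) → 0+3280+30·20·26 = 18880; k=2: (A_1..A_2)·(A_3..A_4) → 9000+1560+30·15·26 = 22260; k=3: (A_1..A_3)·(A_4..A_4) → 3600+0+30·4·26 = 6720.
Best split is after A_3, i.e. k = 3.

3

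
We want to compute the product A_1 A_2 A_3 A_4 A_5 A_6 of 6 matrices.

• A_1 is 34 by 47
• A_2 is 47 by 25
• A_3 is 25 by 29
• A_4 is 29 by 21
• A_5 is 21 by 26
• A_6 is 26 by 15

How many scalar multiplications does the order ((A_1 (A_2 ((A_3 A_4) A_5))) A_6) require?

(A_3 A_4): 25×29 by 29×21 → 25×21, cost 25·29·21 = 15225
((A_3 A_4) A_5): 25×21 by 21×26 → 25×26, cost 25·21·26 = 13650; cumulative 28875
(A_2 ((A_3 A_4) A_5)): 47×25 by 25×26 → 47×26, cost 47·25·26 = 30550; cumulative 59425
(A_1 (A_2 ((A_3 A_4) A_5))): 34×47 by 47×26 → 34×26, cost 34·47·26 = 41548; cumulative 100973
((A_1 (A_2 ((A_3 A_4) A_5))) A_6): 34×26 by 26×15 → 34×15, cost 34·26·15 = 13260; cumulative 114233
Total: 114233 scalar multiplications.

114233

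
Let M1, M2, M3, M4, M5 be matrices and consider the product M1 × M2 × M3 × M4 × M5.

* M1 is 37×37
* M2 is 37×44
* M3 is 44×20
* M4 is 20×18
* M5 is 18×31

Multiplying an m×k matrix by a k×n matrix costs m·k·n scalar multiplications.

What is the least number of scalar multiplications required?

90432

Adjacent pairs: M1M2 = 37·37·44 = 60236; M2M3 = 37·44·20 = 32560; M3M4 = 44·20·18 = 15840; M4M5 = 20·18·31 = 11160.
Length 3: M1..M3: k=1: 0+32560+37·37·20=59940; k=2: 60236+0+37·44·20=92796 → min 59940 | M2..M4: k=2: 0+15840+37·44·18=45144; k=3: 32560+0+37·20·18=45880 → min 45144 | M3..M5: k=3: 0+11160+44·20·31=38440; k=4: 15840+0+44·18·31=40392 → min 38440.
Length 4: M1..M4: k=1: 0+45144+37·37·18=69786; k=2: 60236+15840+37·44·18=105380; k=3: 59940+0+37·20·18=73260 → min 69786 | M2..M5: k=2: 0+38440+37·44·31=88908; k=3: 32560+11160+37·20·31=66660; k=4: 45144+0+37·18·31=65790 → min 65790.
Length 5: M1..M5: k=1: 0+65790+37·37·31=108229; k=2: 60236+38440+37·44·31=149144; k=3: 59940+11160+37·20·31=94040; k=4: 69786+0+37·18·31=90432 → min 90432.
Optimal order: ((M1 × (M2 × (M3 × M4))) × M5) with cost 90432.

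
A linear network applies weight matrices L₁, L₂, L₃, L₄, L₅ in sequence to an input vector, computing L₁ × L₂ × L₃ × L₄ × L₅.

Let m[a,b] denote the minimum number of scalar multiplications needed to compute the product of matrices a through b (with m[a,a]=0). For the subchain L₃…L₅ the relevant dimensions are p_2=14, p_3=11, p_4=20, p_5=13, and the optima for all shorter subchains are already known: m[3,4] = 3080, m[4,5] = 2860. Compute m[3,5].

4862

m[3,5] = min over k∈[3,4] of m[3,k]+m[k+1,5]+p_{2}·p_k·p_{5}.
k=3: 0 + 2860 + 14·11·13 = 4862; k=4: 3080 + 0 + 14·20·13 = 6720.
Minimum: 4862 at k=3.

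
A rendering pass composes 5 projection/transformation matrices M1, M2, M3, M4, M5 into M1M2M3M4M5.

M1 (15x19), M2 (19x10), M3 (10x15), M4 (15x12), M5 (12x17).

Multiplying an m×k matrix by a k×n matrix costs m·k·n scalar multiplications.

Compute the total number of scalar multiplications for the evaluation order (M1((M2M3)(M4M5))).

(M2M3): 19×10 by 10×15 → 19×15, cost 19·10·15 = 2850
(M4M5): 15×12 by 12×17 → 15×17, cost 15·12·17 = 3060
((M2M3)(M4M5)): 19×15 by 15×17 → 19×17, cost 19·15·17 = 4845; cumulative 10755
(M1((M2M3)(M4M5))): 15×19 by 19×17 → 15×17, cost 15·19·17 = 4845; cumulative 15600
Total: 15600 scalar multiplications.

15600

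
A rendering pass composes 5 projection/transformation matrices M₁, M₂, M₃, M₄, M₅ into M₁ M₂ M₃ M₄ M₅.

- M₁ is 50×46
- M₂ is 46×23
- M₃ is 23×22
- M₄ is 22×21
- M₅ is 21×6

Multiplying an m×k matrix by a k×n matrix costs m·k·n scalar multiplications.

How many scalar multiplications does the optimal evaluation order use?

Adjacent pairs: M₁M₂ = 50·46·23 = 52900; M₂M₃ = 46·23·22 = 23276; M₃M₄ = 23·22·21 = 10626; M₄M₅ = 22·21·6 = 2772.
Length 3: M₁..M₃: k=1: 0+23276+50·46·22=73876; k=2: 52900+0+50·23·22=78200 → min 73876 | M₂..M₄: k=2: 0+10626+46·23·21=32844; k=3: 23276+0+46·22·21=44528 → min 32844 | M₃..M₅: k=3: 0+2772+23·22·6=5808; k=4: 10626+0+23·21·6=13524 → min 5808.
Length 4: M₁..M₄: k=1: 0+32844+50·46·21=81144; k=2: 52900+10626+50·23·21=87676; k=3: 73876+0+50·22·21=96976 → min 81144 | M₂..M₅: k=2: 0+5808+46·23·6=12156; k=3: 23276+2772+46·22·6=32120; k=4: 32844+0+46·21·6=38640 → min 12156.
Length 5: M₁..M₅: k=1: 0+12156+50·46·6=25956; k=2: 52900+5808+50·23·6=65608; k=3: 73876+2772+50·22·6=83248; k=4: 81144+0+50·21·6=87444 → min 25956.
Optimal order: (M₁ (M₂ (M₃ (M₄ M₅)))) with cost 25956.

25956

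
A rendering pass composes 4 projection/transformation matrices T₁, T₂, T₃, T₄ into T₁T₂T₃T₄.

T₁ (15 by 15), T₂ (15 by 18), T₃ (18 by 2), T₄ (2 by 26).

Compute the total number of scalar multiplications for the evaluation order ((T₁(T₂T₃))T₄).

(T₂T₃): 15×18 by 18×2 → 15×2, cost 15·18·2 = 540
(T₁(T₂T₃)): 15×15 by 15×2 → 15×2, cost 15·15·2 = 450; cumulative 990
((T₁(T₂T₃))T₄): 15×2 by 2×26 → 15×26, cost 15·2·26 = 780; cumulative 1770
Total: 1770 scalar multiplications.

1770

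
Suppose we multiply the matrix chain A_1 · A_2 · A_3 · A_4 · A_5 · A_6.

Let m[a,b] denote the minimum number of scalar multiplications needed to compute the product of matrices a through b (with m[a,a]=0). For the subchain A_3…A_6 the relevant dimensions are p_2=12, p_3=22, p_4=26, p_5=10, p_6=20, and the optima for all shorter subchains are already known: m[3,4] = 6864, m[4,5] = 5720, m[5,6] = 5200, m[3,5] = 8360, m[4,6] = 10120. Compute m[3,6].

10760

m[3,6] = min over k∈[3,5] of m[3,k]+m[k+1,6]+p_{2}·p_k·p_{6}.
k=3: 0 + 10120 + 12·22·20 = 15400; k=4: 6864 + 5200 + 12·26·20 = 18304; k=5: 8360 + 0 + 12·10·20 = 10760.
Minimum: 10760 at k=5.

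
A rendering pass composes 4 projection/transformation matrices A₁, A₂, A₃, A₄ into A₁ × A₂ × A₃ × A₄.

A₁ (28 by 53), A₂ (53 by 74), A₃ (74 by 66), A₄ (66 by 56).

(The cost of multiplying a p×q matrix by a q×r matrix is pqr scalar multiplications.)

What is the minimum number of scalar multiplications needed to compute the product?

Adjacent pairs: A₁A₂ = 28·53·74 = 109816; A₂A₃ = 53·74·66 = 258852; A₃A₄ = 74·66·56 = 273504.
Length 3: A₁..A₃: k=1: 0+258852+28·53·66=356796; k=2: 109816+0+28·74·66=246568 → min 246568 | A₂..A₄: k=2: 0+273504+53·74·56=493136; k=3: 258852+0+53·66·56=454740 → min 454740.
Length 4: A₁..A₄: k=1: 0+454740+28·53·56=537844; k=2: 109816+273504+28·74·56=499352; k=3: 246568+0+28·66·56=350056 → min 350056.
Optimal order: (((A₁ × A₂) × A₃) × A₄) with cost 350056.

350056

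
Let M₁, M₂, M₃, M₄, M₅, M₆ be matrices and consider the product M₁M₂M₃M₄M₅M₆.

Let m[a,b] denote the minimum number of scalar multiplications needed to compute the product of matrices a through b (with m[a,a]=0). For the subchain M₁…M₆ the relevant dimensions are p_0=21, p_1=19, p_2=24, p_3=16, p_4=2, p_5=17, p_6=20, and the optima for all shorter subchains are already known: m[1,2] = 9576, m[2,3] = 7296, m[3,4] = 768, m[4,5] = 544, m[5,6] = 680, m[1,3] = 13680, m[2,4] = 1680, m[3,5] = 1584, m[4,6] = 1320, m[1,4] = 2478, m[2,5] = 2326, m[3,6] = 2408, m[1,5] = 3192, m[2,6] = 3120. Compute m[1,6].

3998

m[1,6] = min over k∈[1,5] of m[1,k]+m[k+1,6]+p_{0}·p_k·p_{6}.
k=1: 0 + 3120 + 21·19·20 = 11100; k=2: 9576 + 2408 + 21·24·20 = 22064; k=3: 13680 + 1320 + 21·16·20 = 21720; k=4: 2478 + 680 + 21·2·20 = 3998; k=5: 3192 + 0 + 21·17·20 = 10332.
Minimum: 3998 at k=4.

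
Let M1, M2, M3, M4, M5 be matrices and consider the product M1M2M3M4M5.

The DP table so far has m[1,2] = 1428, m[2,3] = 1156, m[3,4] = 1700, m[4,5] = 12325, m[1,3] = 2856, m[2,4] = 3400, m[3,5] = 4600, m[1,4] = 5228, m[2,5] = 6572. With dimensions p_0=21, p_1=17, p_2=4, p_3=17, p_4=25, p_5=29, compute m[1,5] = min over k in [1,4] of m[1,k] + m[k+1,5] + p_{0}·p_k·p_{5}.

8464

m[1,5] = min over k∈[1,4] of m[1,k]+m[k+1,5]+p_{0}·p_k·p_{5}.
k=1: 0 + 6572 + 21·17·29 = 16925; k=2: 1428 + 4600 + 21·4·29 = 8464; k=3: 2856 + 12325 + 21·17·29 = 25534; k=4: 5228 + 0 + 21·25·29 = 20453.
Minimum: 8464 at k=2.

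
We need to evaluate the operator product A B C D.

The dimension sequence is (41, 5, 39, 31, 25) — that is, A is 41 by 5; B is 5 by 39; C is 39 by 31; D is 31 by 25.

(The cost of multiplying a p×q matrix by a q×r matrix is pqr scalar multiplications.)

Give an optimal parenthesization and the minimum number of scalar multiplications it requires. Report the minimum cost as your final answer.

Adjacent pairs: AB = 41·5·39 = 7995; BC = 5·39·31 = 6045; CD = 39·31·25 = 30225.
Length 3: A..C: k=1: 0+6045+41·5·31=12400; k=2: 7995+0+41·39·31=57564 → min 12400 | B..D: k=2: 0+30225+5·39·25=35100; k=3: 6045+0+5·31·25=9920 → min 9920.
Length 4: A..D: k=1: 0+9920+41·5·25=15045; k=2: 7995+30225+41·39·25=78195; k=3: 12400+0+41·31·25=44175 → min 15045.
Optimal parenthesization: (A ((B C) D)) with cost 15045.

15045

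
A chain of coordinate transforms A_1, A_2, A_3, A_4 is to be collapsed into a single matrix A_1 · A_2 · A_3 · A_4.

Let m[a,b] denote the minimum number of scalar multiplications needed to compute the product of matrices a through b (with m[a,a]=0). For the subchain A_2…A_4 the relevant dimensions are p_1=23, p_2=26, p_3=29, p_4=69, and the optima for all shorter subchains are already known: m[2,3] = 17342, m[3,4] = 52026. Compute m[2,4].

m[2,4] = min over k∈[2,3] of m[2,k]+m[k+1,4]+p_{1}·p_k·p_{4}.
k=2: 0 + 52026 + 23·26·69 = 93288; k=3: 17342 + 0 + 23·29·69 = 63365.
Minimum: 63365 at k=3.

63365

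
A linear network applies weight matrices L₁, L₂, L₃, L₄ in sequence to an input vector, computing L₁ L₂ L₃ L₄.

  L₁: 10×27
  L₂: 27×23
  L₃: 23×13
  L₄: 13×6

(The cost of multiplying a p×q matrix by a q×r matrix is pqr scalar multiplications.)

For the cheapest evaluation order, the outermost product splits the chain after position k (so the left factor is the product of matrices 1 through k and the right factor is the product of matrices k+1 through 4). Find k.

1

Adjacent pairs: L₁L₂ = 10·27·23 = 6210; L₂L₃ = 27·23·13 = 8073; L₃L₄ = 23·13·6 = 1794.
Length 3: L₁..L₃: k=1: 0+8073+10·27·13=11583; k=2: 6210+0+10·23·13=9200 → min 9200 | L₂..L₄: k=2: 0+1794+27·23·6=5520; k=3: 8073+0+27·13·6=10179 → min 5520.
Top-level splits: k=1: (L₁..L₁)·(L₂..L₄) → 0+5520+10·27·6 = 7140; k=2: (L₁..L₂)·(L₃..L₄) → 6210+1794+10·23·6 = 9384; k=3: (L₁..L₃)·(L₄..L₄) → 9200+0+10·13·6 = 9980.
Best split is after L₁, i.e. k = 1.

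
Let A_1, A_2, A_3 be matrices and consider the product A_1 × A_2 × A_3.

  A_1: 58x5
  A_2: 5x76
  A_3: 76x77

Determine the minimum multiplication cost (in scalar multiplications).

51590

Order (A_1 × (A_2 × A_3)): (A_2 × A_3): 5×76 by 76×77 → 5×77, cost 5·76·77 = 29260; (A_1 × (A_2 × A_3)): 58×5 by 5×77 → 58×77, cost 58·5·77 = 22330; cumulative 51590. Total 51590.
Order ((A_1 × A_2) × A_3): (A_1 × A_2): 58×5 by 5×76 → 58×76, cost 58·5·76 = 22040; ((A_1 × A_2) × A_3): 58×76 by 76×77 → 58×77, cost 58·76·77 = 339416; cumulative 361456. Total 361456.
Minimum: 51590.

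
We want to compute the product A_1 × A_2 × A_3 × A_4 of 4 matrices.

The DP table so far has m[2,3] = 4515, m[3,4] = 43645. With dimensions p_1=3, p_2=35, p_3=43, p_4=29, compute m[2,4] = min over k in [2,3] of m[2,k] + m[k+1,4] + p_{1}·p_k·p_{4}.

m[2,4] = min over k∈[2,3] of m[2,k]+m[k+1,4]+p_{1}·p_k·p_{4}.
k=2: 0 + 43645 + 3·35·29 = 46690; k=3: 4515 + 0 + 3·43·29 = 8256.
Minimum: 8256 at k=3.

8256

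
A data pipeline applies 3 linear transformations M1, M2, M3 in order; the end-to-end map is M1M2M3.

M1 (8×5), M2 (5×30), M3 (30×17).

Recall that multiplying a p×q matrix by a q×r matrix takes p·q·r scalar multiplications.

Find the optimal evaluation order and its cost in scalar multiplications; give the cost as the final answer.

3230

(M1(M2M3)): cost 3230.
((M1M2)M3): cost 5280.
Optimal: (M1(M2M3)) with cost 3230.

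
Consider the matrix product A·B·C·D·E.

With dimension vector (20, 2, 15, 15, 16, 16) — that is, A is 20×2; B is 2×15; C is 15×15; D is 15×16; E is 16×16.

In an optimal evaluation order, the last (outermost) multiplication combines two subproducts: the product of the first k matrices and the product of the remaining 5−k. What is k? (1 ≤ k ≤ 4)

Adjacent pairs: AB = 20·2·15 = 600; BC = 2·15·15 = 450; CD = 15·15·16 = 3600; DE = 15·16·16 = 3840.
Length 3: A..C: k=1: 0+450+20·2·15=1050; k=2: 600+0+20·15·15=5100 → min 1050 | B..D: k=2: 0+3600+2·15·16=4080; k=3: 450+0+2·15·16=930 → min 930 | C..E: k=3: 0+3840+15·15·16=7440; k=4: 3600+0+15·16·16=7440 → min 7440.
Length 4: A..D: k=1: 0+930+20·2·16=1570; k=2: 600+3600+20·15·16=9000; k=3: 1050+0+20·15·16=5850 → min 1570 | B..E: k=2: 0+7440+2·15·16=7920; k=3: 450+3840+2·15·16=4770; k=4: 930+0+2·16·16=1442 → min 1442.
Top-level splits: k=1: (A..A)·(B..E) → 0+1442+20·2·16 = 2082; k=2: (A..B)·(C..E) → 600+7440+20·15·16 = 12840; k=3: (A..C)·(D..E) → 1050+3840+20·15·16 = 9690; k=4: (A..D)·(E..E) → 1570+0+20·16·16 = 6690.
Best split is after A, i.e. k = 1.

1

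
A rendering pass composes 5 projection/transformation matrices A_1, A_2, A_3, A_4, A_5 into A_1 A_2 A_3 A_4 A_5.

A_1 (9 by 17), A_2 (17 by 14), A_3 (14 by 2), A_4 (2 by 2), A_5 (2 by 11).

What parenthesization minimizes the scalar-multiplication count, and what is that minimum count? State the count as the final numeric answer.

Adjacent pairs: A_1A_2 = 9·17·14 = 2142; A_2A_3 = 17·14·2 = 476; A_3A_4 = 14·2·2 = 56; A_4A_5 = 2·2·11 = 44.
Length 3: A_1..A_3: k=1: 0+476+9·17·2=782; k=2: 2142+0+9·14·2=2394 → min 782 | A_2..A_4: k=2: 0+56+17·14·2=532; k=3: 476+0+17·2·2=544 → min 532 | A_3..A_5: k=3: 0+44+14·2·11=352; k=4: 56+0+14·2·11=364 → min 352.
Length 4: A_1..A_4: k=1: 0+532+9·17·2=838; k=2: 2142+56+9·14·2=2450; k=3: 782+0+9·2·2=818 → min 818 | A_2..A_5: k=2: 0+352+17·14·11=2970; k=3: 476+44+17·2·11=894; k=4: 532+0+17·2·11=906 → min 894.
Length 5: A_1..A_5: k=1: 0+894+9·17·11=2577; k=2: 2142+352+9·14·11=3880; k=3: 782+44+9·2·11=1024; k=4: 818+0+9·2·11=1016 → min 1016.
Optimal parenthesization: (((A_1 (A_2 A_3)) A_4) A_5) with cost 1016.

1016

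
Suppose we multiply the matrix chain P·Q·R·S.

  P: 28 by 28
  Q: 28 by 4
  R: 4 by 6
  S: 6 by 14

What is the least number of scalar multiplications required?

5040

Adjacent pairs: PQ = 28·28·4 = 3136; QR = 28·4·6 = 672; RS = 4·6·14 = 336.
Length 3: P..R: k=1: 0+672+28·28·6=5376; k=2: 3136+0+28·4·6=3808 → min 3808 | Q..S: k=2: 0+336+28·4·14=1904; k=3: 672+0+28·6·14=3024 → min 1904.
Length 4: P..S: k=1: 0+1904+28·28·14=12880; k=2: 3136+336+28·4·14=5040; k=3: 3808+0+28·6·14=6160 → min 5040.
Optimal order: ((P·Q)·(R·S)) with cost 5040.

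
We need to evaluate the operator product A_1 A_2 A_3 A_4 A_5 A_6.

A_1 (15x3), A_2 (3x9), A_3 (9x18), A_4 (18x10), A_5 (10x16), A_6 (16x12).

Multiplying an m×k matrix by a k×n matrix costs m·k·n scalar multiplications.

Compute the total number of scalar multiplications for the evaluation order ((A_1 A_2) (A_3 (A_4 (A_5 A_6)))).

(A_1 A_2): 15×3 by 3×9 → 15×9, cost 15·3·9 = 405
(A_5 A_6): 10×16 by 16×12 → 10×12, cost 10·16·12 = 1920
(A_4 (A_5 A_6)): 18×10 by 10×12 → 18×12, cost 18·10·12 = 2160; cumulative 4080
(A_3 (A_4 (A_5 A_6))): 9×18 by 18×12 → 9×12, cost 9·18·12 = 1944; cumulative 6024
((A_1 A_2) (A_3 (A_4 (A_5 A_6)))): 15×9 by 9×12 → 15×12, cost 15·9·12 = 1620; cumulative 8049
Total: 8049 scalar multiplications.

8049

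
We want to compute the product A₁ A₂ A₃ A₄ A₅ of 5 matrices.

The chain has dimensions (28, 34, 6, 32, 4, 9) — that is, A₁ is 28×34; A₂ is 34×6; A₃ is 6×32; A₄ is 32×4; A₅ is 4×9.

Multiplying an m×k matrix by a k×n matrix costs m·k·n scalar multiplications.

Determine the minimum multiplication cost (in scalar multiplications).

Adjacent pairs: A₁A₂ = 28·34·6 = 5712; A₂A₃ = 34·6·32 = 6528; A₃A₄ = 6·32·4 = 768; A₄A₅ = 32·4·9 = 1152.
Length 3: A₁..A₃: k=1: 0+6528+28·34·32=36992; k=2: 5712+0+28·6·32=11088 → min 11088 | A₂..A₄: k=2: 0+768+34·6·4=1584; k=3: 6528+0+34·32·4=10880 → min 1584 | A₃..A₅: k=3: 0+1152+6·32·9=2880; k=4: 768+0+6·4·9=984 → min 984.
Length 4: A₁..A₄: k=1: 0+1584+28·34·4=5392; k=2: 5712+768+28·6·4=7152; k=3: 11088+0+28·32·4=14672 → min 5392 | A₂..A₅: k=2: 0+984+34·6·9=2820; k=3: 6528+1152+34·32·9=17472; k=4: 1584+0+34·4·9=2808 → min 2808.
Length 5: A₁..A₅: k=1: 0+2808+28·34·9=11376; k=2: 5712+984+28·6·9=8208; k=3: 11088+1152+28·32·9=20304; k=4: 5392+0+28·4·9=6400 → min 6400.
Optimal order: ((A₁ (A₂ (A₃ A₄))) A₅) with cost 6400.

6400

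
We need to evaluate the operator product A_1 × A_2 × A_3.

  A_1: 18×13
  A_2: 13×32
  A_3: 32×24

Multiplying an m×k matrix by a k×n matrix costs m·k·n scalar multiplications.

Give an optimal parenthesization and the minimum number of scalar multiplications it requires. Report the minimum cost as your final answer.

15600

(A_1 × (A_2 × A_3)): cost 15600.
((A_1 × A_2) × A_3): cost 21312.
Optimal: (A_1 × (A_2 × A_3)) with cost 15600.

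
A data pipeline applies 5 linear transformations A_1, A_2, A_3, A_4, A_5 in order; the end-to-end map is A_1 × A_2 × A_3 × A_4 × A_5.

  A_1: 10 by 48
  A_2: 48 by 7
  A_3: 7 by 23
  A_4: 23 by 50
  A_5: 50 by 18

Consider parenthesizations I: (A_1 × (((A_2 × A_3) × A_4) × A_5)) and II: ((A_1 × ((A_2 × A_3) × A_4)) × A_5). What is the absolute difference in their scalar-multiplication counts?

18840

Order I = (A_1 × (((A_2 × A_3) × A_4) × A_5)): (A_2 × A_3): 48×7 by 7×23 → 48×23, cost 48·7·23 = 7728; ((A_2 × A_3) × A_4): 48×23 by 23×50 → 48×50, cost 48·23·50 = 55200; cumulative 62928; (((A_2 × A_3) × A_4) × A_5): 48×50 by 50×18 → 48×18, cost 48·50·18 = 43200; cumulative 106128; (A_1 × (((A_2 × A_3) × A_4) × A_5)): 10×48 by 48×18 → 10×18, cost 10·48·18 = 8640; cumulative 114768. Total 114768.
Order II = ((A_1 × ((A_2 × A_3) × A_4)) × A_5): (A_2 × A_3): 48×7 by 7×23 → 48×23, cost 48·7·23 = 7728; ((A_2 × A_3) × A_4): 48×23 by 23×50 → 48×50, cost 48·23·50 = 55200; cumulative 62928; (A_1 × ((A_2 × A_3) × A_4)): 10×48 by 48×50 → 10×50, cost 10·48·50 = 24000; cumulative 86928; ((A_1 × ((A_2 × A_3) × A_4)) × A_5): 10×50 by 50×18 → 10×18, cost 10·50·18 = 9000; cumulative 95928. Total 95928.
Difference: |114768 − 95928| = 18840.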